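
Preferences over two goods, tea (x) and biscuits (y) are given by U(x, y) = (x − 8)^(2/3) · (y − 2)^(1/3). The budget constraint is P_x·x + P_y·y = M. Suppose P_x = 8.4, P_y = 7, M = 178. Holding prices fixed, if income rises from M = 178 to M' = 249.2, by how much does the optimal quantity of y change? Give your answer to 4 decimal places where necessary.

Δy* = 3.3905

Let x' = x−8, y' = y−2. MRS = 2·y'/x' = P_x/P_y.
Substituting into the budget: x* = 8 + 2/3·(M − 8·P_x − 2·P_y)/P_x, and y* = 2 + 1/3·(…)/P_y.
Discretionary income = 178 − 8·8.4 − 2·7 = 96.8; y* = 2 + 1/3·96.8/7 = 6.6095.
At M' = 249.2: y* = 10. Change: 10 − 6.6095 = 3.3905.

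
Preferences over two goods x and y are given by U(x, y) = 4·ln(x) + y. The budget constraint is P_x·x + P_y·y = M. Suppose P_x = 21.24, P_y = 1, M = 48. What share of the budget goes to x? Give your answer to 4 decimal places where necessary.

share on x = 0.0833

MU_x = 4/x, MU_y = 1. Tangency: 4/x = P_x/P_y.
So x*(P_x,P_y) = 4·P_y/P_x, independent of income; and y* = (M − 4·P_y)/P_y.
At the given prices: x* = 4·1/21.24 = 0.1883, and y* = 44.
Expenditure on x: 21.24·0.1883 = 4; share = 0.0833.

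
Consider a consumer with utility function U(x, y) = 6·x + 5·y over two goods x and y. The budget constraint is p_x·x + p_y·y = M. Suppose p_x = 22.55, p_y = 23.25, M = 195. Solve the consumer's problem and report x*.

x* = 8.6475

Linear utility — the consumer picks whichever good has higher MU/price: 6/22.55 = 0.2661 vs 5/23.25 = 0.2151.
x gives more utility per dollar, so spend all income on x: x* = M/p_x, y* = 0.
Numerically: x* = 8.6475, y* = 0.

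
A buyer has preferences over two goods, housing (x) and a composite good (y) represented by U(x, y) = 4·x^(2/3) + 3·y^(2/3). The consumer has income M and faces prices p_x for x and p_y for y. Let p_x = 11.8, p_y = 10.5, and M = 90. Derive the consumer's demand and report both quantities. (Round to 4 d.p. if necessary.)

x* = 4.9759, y* = 2.9794

From the CES first-order condition, (4/3)·(y/x)^(1/3) = p_x/p_y.
Hence y/x = ((3/4)·p_x/p_y)^(1/(1/3)), i.e. raised to the 3 power.
With the ratio pinned down, the budget gives x* = M/(p_x + p_y·(y/x)) and y* = (y/x)·x*.
Numerically y/x = 0.598773, so x* = 90/(11.8 + 10.5·0.598773) = 4.9759 and y* = 0.598773·4.9759 = 2.9794.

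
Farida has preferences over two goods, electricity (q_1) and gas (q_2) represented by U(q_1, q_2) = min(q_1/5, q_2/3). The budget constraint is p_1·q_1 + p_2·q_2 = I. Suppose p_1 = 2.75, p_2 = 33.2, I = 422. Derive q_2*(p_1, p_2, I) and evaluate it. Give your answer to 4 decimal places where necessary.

Leontief preferences: the optimum is at the kink where q_1/5 = q_2/3, i.e. q_2 = (3/5)·q_1.
Budget: p_1·q_1 + p_2·(3/5)·q_1 = I, so (5·p_1 + 3·p_2)·q_1 = 5·I.
Demand: q_1*(p_1,p_2,I) = 5·I/(5·p_1 + 3·p_2), q_2* = 3·I/(5·p_1 + 3·p_2).
Here 5·2.75 + 3·33.2 = 113.35, giving q_2* = 11.1689.

q_2* = 11.1689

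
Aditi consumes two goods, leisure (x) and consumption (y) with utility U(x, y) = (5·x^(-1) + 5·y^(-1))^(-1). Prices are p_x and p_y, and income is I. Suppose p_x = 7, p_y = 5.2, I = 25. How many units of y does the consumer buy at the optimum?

From the CES first-order condition, (y/x)^(2) = p_x/p_y.
Solve for the ratio: y/x = [p_x/p_y]^(0.5).
Substitute y = (y/x)·x into the budget: x* = I/(p_x + p_y·(y/x)).
Numerically y/x = 1.160239, so x* = 25/(7 + 5.2·1.160239) = 1.9182 and y* = 1.160239·1.9182 = 2.2255.

y* = 2.2255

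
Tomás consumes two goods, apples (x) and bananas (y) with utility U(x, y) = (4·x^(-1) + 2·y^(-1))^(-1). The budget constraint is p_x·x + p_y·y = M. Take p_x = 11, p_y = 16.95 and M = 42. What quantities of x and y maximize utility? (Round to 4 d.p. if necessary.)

x* = 2.0334, y* = 1.1583

MRS = MU_x/MU_y = 2·(y/x)^(2). Set equal to p_x/p_y.
Hence y/x = ((1/2)·p_x/p_y)^(1/(2)), i.e. raised to the 0.5 power.
Substitute y = (y/x)·x into the budget: x* = M/(p_x + p_y·(y/x)).
Numerically y/x = 0.569635, so x* = 42/(11 + 16.95·0.569635) = 2.0334 and y* = 0.569635·2.0334 = 1.1583.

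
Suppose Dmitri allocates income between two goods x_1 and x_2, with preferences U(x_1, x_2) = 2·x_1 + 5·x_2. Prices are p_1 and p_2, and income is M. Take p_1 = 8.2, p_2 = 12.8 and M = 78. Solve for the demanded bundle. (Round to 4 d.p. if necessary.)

Linear utility — the consumer picks whichever good has higher MU/price: 2/8.2 = 0.2439 vs 5/12.8 = 0.3906.
x_2 gives more utility per dollar, so spend all income on x_2: x_2* = M/p_2, x_1* = 0.
Numerically: x_1* = 0, x_2* = 6.0938.

x_1* = 0, x_2* = 6.0938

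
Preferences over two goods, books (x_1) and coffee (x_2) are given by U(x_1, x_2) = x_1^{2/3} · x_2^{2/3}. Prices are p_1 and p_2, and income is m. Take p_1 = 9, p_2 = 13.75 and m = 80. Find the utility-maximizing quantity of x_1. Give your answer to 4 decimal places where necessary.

MU_x_1/MU_x_2 = (2/3·x_2)/(2/3·x_1); tangency sets this equal to p_1/p_2.
Rearranging, p_2·x_2 = p_1·x_1. Substituting into the budget gives p_1·x_1·(1 + 1) = m.
Demand: x_1*(p_1,p_2,m) = 0.5·m/p_1 and x_2* = 0.5·m/p_2.
At p_1=9, p_2=13.75, m=80: x_1* = 0.5·80/9 = 4.4444.

x_1* = 4.4444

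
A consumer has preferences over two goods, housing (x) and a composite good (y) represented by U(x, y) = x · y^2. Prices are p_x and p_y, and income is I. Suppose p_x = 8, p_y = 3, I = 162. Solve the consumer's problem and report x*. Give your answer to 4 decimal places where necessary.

Tangency: MRS = (1/2)·y/x = p_x/p_y.
So p_y·y = 2·p_x·x; combined with the budget, a share 1/3 of income goes to x.
Demand: x*(p_x,p_y,I) = 1/3·I/p_x and y* = 2/3·I/p_y.
At p_x=8, p_y=3, I=162: x* = 1/3·162/8 = 6.75.

x* = 6.75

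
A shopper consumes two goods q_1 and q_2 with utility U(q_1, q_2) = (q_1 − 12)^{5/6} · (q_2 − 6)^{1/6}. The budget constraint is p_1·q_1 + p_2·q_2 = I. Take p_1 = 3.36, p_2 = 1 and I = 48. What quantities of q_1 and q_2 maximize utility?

q_1* = 12.4167, q_2* = 6.28

Let q_1' = q_1−12, q_2' = q_2−6. MRS = 5·q_2'/q_1' = p_1/p_2.
After buying the subsistence bundle (12, 6), a share 5/6 of the remaining income goes to q_1: q_1* = 12 + 5/6·(I − 12p_1 − 6p_2)/p_1.
Discretionary income = 48 − 12·3.36 − 6·1 = 1.68; q_1* = 12 + 5/6·1.68/3.36 = 12.4167; q_2* = 6 + 1/6·1.68/1 = 6.28.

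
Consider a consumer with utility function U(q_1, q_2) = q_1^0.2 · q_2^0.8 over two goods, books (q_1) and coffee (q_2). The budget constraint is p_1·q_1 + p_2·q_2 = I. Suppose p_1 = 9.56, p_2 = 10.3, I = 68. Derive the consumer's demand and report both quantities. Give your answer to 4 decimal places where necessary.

Tangency: MRS = (1/4)·q_2/q_1 = p_1/p_2.
So 0.2·p_2·q_2 = 0.8·p_1·q_1; combined with the budget, a share 0.2 of income goes to q_1.
Demand: q_1*(p_1,p_2,I) = 0.2·I/p_1 and q_2* = 0.8·I/p_2.
At p_1=9.56, p_2=10.3, I=68: q_1* = 0.2·68/9.56 = 1.4226, q_2* = 5.2816.

q_1* = 1.4226, q_2* = 5.2816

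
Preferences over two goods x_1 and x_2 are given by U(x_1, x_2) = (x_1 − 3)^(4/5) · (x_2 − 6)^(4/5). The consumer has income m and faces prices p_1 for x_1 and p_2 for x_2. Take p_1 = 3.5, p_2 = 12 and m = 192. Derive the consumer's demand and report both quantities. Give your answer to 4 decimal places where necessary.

Substituting into the budget: x_1* = 3 + 0.5·(m − 3·p_1 − 6·p_2)/p_1, and x_2* = 6 + 0.5·(…)/p_2.
Discretionary income = 192 − 3·3.5 − 6·12 = 109.5; x_1* = 3 + 0.5·109.5/3.5 = 18.6429; x_2* = 6 + 0.5·109.5/12 = 10.5625.

x_1* = 18.6429, x_2* = 10.5625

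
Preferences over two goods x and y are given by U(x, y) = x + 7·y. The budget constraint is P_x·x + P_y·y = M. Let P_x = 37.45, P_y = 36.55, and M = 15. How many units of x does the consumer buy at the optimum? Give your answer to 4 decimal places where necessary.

x* = 0

Perfect substitutes: compare marginal utility per dollar. 1/P_x vs 7/P_y → 0.0267 vs 0.1915.
y gives more utility per dollar, so spend all income on y: y* = M/P_y, x* = 0.
Numerically: x* = 0, y* = 0.4104.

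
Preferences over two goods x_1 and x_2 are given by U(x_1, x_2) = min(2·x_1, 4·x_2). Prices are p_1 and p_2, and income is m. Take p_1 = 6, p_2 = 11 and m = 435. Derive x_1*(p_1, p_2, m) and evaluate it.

x_1* = 37.8261

With perfect complements, no substitution: consume in ratio x_1:x_2 = 4:2.
Budget: p_1·x_1 + p_2·(1/2)·x_1 = m, so (4·p_1 + 2·p_2)·x_1 = 4·m.
Demand: x_1*(p_1,p_2,m) = 4·m/(4·p_1 + 2·p_2), x_2* = 2·m/(4·p_1 + 2·p_2).
Here 4·6 + 2·11 = 46, giving x_1* = 37.8261.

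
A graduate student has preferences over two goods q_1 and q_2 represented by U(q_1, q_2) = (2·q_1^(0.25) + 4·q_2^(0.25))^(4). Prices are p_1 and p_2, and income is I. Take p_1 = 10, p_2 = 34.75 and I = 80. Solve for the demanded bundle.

With the ratio pinned down, the budget gives q_1* = I/(p_1 + p_2·(q_2/q_1)) and q_2* = (q_2/q_1)·q_1*.
Numerically q_2/q_1 = 0.478741, so q_1* = 80/(10 + 34.75·0.478741) = 3.0034 and q_2* = 0.478741·3.0034 = 1.4379.

q_1* = 3.0034, q_2* = 1.4379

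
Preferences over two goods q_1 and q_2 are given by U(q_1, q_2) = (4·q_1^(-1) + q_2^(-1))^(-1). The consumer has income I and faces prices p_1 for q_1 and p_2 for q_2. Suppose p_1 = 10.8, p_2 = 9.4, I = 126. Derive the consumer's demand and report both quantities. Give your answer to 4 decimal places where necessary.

MU_q_1 ∝ 4·q_1^(-2), MU_q_2 ∝ q_2^(-2), so MRS = 4·(q_2/q_1)^(2) = p_1/p_2.
Hence q_2/q_1 = ((1/4)·p_1/p_2)^(1/(2)), i.e. raised to the 0.5 power.
Substitute q_2 = (q_2/q_1)·q_1 into the budget: q_1* = I/(p_1 + p_2·(q_2/q_1)).
Numerically q_2/q_1 = 0.535942, so q_1* = 126/(10.8 + 9.4·0.535942) = 7.9556 and q_2* = 0.535942·7.9556 = 4.2638.

q_1* = 7.9556, q_2* = 4.2638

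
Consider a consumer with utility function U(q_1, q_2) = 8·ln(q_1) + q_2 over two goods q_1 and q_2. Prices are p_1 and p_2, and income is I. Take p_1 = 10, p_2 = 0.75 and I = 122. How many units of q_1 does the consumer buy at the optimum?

MU_q_1 = 8/q_1, MU_q_2 = 1. Tangency: 8/q_1 = p_1/p_2.
So q_1*(p_1,p_2) = 8·p_2/p_1, independent of income; and q_2* = (I − 8·p_2)/p_2.
At the given prices: q_1* = 8·0.75/10 = 0.6.

q_1* = 0.6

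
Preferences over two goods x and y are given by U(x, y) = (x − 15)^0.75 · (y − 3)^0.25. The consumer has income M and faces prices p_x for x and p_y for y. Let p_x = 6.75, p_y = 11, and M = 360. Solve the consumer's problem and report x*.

MRS = 3·(y−3)/(x−15). Tangency with p_x/p_y gives y−3 = (1/3)·(p_x/p_y)·(x−15).
After buying the subsistence bundle (15, 3), a share 0.75 of the remaining income goes to x: x* = 15 + 0.75·(M − 15p_x − 3p_y)/p_x.
Discretionary income = 360 − 15·6.75 − 3·11 = 225.75; x* = 15 + 0.75·225.75/6.75 = 40.0833.

x* = 40.0833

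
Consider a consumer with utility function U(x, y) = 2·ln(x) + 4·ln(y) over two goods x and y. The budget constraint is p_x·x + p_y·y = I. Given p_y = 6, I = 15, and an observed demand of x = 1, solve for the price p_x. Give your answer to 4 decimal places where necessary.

p_x = 5

MU_x/MU_y = (2·y)/(4·x); tangency sets this equal to p_x/p_y.
Rearranging, p_y·y = 2·p_x·x. Substituting into the budget gives p_x·x·(1 + 2) = I.
Demand: x*(p_x,p_y,I) = 1/3·I/p_x and y* = 2/3·I/p_y.
Set x* = 1 in the demand function and solve for p_x: p_x = 5.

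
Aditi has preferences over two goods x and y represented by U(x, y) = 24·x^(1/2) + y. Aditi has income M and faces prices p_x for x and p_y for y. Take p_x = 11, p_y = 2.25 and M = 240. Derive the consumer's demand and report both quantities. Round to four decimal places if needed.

Thus x* = (12·p_y/p_x)² — independent of M — with the rest of income spent on y.
Plugging in: x* = (12·2.25/11)² = 6.0248, y* = 77.2121.

x* = 6.0248, y* = 77.2121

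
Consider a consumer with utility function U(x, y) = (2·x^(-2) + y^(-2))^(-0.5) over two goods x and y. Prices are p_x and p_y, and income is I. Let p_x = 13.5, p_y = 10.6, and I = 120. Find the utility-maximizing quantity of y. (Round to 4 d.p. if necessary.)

y* = 4.5642

Numerically y/x = 0.860332, so x* = 120/(13.5 + 10.6·0.860332) = 5.3052 and y* = 0.860332·5.3052 = 4.5642.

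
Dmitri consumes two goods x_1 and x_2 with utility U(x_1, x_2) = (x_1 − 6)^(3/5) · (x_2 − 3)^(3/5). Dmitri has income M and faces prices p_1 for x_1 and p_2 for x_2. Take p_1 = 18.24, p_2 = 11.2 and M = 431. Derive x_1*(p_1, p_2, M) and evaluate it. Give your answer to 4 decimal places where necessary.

This is Cobb-Douglas in (x_1−6, x_2−3): tangency gives 0.6·p_2·(x_2−3) = 0.6·p_1·(x_1−6).
Substituting into the budget: x_1* = 6 + 0.5·(M − 6·p_1 − 3·p_2)/p_1, and x_2* = 3 + 0.5·(…)/p_2.
Discretionary income = 431 − 6·18.24 − 3·11.2 = 287.96; x_1* = 6 + 0.5·287.96/18.24 = 13.8936.

x_1* = 13.8936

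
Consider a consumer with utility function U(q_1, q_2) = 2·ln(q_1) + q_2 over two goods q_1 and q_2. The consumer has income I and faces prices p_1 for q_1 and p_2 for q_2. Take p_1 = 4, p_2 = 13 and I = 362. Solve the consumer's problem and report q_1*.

MU_q_1 = 2/q_1, MU_q_2 = 1. Tangency: 2/q_1 = p_1/p_2.
So q_1*(p_1,p_2) = 2·p_2/p_1, independent of income; and q_2* = (I − 2·p_2)/p_2.
At the given prices: q_1* = 2·13/4 = 6.5.

q_1* = 6.5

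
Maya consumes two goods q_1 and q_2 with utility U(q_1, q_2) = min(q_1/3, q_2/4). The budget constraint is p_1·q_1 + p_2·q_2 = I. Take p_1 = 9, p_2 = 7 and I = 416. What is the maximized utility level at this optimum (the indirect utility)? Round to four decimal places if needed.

V = 7.5636

Leontief preferences: the optimum is at the kink where q_1/3 = q_2/4, i.e. q_2 = (4/3)·q_1.
Budget: p_1·q_1 + p_2·(4/3)·q_1 = I, so (3·p_1 + 4·p_2)·q_1 = 3·I.
Demand: q_1*(p_1,p_2,I) = 3·I/(3·p_1 + 4·p_2), q_2* = 4·I/(3·p_1 + 4·p_2).
Here 3·9 + 4·7 = 55, giving q_1* = 22.6909 and q_2* = 30.2545.
Utility at the optimum: U(22.6909, 30.2545) = 7.5636.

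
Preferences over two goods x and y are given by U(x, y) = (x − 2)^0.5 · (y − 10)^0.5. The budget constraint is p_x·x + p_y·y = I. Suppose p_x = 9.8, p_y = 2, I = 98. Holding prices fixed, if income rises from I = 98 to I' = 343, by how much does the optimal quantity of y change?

Discretionary income = 98 − 2·9.8 − 10·2 = 58.4; y* = 10 + 0.5·58.4/2 = 24.6.
At I' = 343: y* = 85.85. Change: 85.85 − 24.6 = 61.25.

Δy* = 61.25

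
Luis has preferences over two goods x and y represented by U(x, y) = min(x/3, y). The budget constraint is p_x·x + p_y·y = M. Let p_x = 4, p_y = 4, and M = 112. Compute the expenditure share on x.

Demand: x*(p_x,p_y,M) = 3·M/(3·p_x + p_y), y* = M/(3·p_x + p_y).
Here 3·4 + 4 = 16, giving x* = 21 and y* = 7.
Expenditure on x: 4·21 = 84; share = 0.75.

share on x = 0.75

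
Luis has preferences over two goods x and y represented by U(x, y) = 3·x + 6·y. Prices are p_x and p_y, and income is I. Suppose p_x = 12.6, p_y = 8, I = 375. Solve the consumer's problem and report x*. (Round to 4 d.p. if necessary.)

x* = 0

Linear utility — the consumer picks whichever good has higher MU/price: 3/12.6 = 0.2381 vs 6/8 = 0.75.
y gives more utility per dollar, so spend all income on y: y* = I/p_y, x* = 0.
Numerically: x* = 0, y* = 46.875.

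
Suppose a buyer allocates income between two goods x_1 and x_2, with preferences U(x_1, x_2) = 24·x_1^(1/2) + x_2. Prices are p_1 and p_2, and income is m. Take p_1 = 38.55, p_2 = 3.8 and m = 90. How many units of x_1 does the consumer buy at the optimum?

MU_x_1 = 12/√x_1, MU_x_2 = 1. Tangency: 12/√x_1 = p_1/p_2.
Solve: √x_1 = 12·p_2/p_1, so x_1*(p_1,p_2) = (12·p_2/p_1)², and x_2* = (m − p_1·x_1*)/p_2.
Plugging in: x_1* = (12·3.8/38.55)² = 1.3992.

x_1* = 1.3992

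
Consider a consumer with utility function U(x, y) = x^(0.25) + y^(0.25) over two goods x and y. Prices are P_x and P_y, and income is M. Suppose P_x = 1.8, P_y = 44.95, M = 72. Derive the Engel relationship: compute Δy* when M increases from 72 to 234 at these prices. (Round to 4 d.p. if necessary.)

MU_x ∝ x^(-0.75), MU_y ∝ y^(-0.75), so MRS = (y/x)^(0.75) = P_x/P_y.
Solve for the ratio: y/x = [P_x/P_y]^(4/3).
With the ratio pinned down, the budget gives x* = M/(P_x + P_y·(y/x)) and y* = (y/x)·x*.
Numerically y/x = 0.0137, so x* = 72/(1.8 + 44.95·0.0137) = 29.8036 and y* = 0.0137·29.8036 = 0.4083.
At M' = 234: y* = 1.327. Change: 1.327 − 0.4083 = 0.9187.

Δy* = 0.9187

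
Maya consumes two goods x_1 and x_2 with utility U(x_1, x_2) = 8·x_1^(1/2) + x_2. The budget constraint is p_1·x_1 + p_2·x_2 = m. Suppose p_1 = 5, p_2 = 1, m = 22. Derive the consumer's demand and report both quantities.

Solve: √x_1 = 4·p_2/p_1, so x_1*(p_1,p_2) = (4·p_2/p_1)², and x_2* = (m − p_1·x_1*)/p_2.
Plugging in: x_1* = (4·1/5)² = 0.64, x_2* = 18.8.

x_1* = 0.64, x_2* = 18.8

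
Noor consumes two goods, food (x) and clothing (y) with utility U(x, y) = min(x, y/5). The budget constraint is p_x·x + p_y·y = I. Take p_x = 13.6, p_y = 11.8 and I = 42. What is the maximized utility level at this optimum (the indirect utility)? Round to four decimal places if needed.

V = 0.5785

Demand: x*(p_x,p_y,I) = I/(p_x + 5·p_y), y* = 5·I/(p_x + 5·p_y).
Here 13.6 + 5·11.8 = 72.6, giving x* = 0.5785 and y* = 2.8926.
Utility at the optimum: U(0.5785, 2.8926) = 0.5785.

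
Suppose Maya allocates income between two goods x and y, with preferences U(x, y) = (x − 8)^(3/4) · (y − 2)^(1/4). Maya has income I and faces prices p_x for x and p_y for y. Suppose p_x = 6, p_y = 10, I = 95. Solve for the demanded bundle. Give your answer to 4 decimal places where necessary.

MRS = 3·(y−2)/(x−8). Tangency with p_x/p_y gives y−2 = (1/3)·(p_x/p_y)·(x−8).
After buying the subsistence bundle (8, 2), a share 0.75 of the remaining income goes to x: x* = 8 + 0.75·(I − 8p_x − 2p_y)/p_x.
Discretionary income = 95 − 8·6 − 2·10 = 27; x* = 8 + 0.75·27/6 = 11.375; y* = 2 + 0.25·27/10 = 2.675.

x* = 11.375, y* = 2.675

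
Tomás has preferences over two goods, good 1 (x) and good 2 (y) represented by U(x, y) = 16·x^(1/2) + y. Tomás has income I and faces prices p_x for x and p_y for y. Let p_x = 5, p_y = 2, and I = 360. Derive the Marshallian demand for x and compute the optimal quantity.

x* = 10.24

Utility is quasi-linear in y; the FOC for x is 8/√x = p_x/p_y.
Thus x* = (8·p_y/p_x)² — independent of I — with the rest of income spent on y.
Plugging in: x* = (8·2/5)² = 10.24.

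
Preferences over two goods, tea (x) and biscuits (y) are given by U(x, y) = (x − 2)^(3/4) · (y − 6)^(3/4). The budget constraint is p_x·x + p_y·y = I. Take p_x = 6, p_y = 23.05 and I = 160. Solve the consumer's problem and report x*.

x* = 2.8083

Let x' = x−2, y' = y−6. MRS = y'/x' = p_x/p_y.
After buying the subsistence bundle (2, 6), a share 0.5 of the remaining income goes to x: x* = 2 + 0.5·(I − 2p_x − 6p_y)/p_x.
Discretionary income = 160 − 2·6 − 6·23.05 = 9.7; x* = 2 + 0.5·9.7/6 = 2.8083.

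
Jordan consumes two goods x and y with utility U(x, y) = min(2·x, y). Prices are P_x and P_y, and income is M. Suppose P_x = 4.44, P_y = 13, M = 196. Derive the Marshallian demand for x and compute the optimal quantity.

Leontief preferences: the optimum is at the kink where x/1 = y/2, i.e. y = 2·x.
Budget: P_x·x + P_y·2·x = M, so (P_x + 2·P_y)·x = M.
Demand: x*(P_x,P_y,M) = M/(P_x + 2·P_y), y* = 2·M/(P_x + 2·P_y).
Here 4.44 + 2·13 = 30.44, giving x* = 6.4389.

x* = 6.4389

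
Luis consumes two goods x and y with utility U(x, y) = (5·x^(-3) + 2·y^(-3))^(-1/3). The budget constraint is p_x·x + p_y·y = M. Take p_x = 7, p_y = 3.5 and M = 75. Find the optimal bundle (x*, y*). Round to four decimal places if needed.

MU_x ∝ 5·x^(-4), MU_y ∝ 2·y^(-4), so MRS = (5/2)·(y/x)^(4) = p_x/p_y.
Hence y/x = ((2/5)·p_x/p_y)^(1/(4)), i.e. raised to the 0.25 power.
Substitute y = (y/x)·x into the budget: x* = M/(p_x + p_y·(y/x)).
Numerically y/x = 0.945742, so x* = 75/(7 + 3.5·0.945742) = 7.2744 and y* = 0.945742·7.2744 = 6.8797.

x* = 7.2744, y* = 6.8797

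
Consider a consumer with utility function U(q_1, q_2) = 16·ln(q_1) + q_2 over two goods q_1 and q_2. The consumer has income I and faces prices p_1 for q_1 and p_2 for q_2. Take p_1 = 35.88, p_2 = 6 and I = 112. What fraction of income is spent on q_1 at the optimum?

share on q_1 = 0.8571

MU_q_1 = 16/q_1, MU_q_2 = 1. Tangency: 16/q_1 = p_1/p_2.
So q_1*(p_1,p_2) = 16·p_2/p_1, independent of income; and q_2* = (I − 16·p_2)/p_2.
At the given prices: q_1* = 16·6/35.88 = 2.6756, and q_2* = 2.6667.
Expenditure on q_1: 35.88·2.6756 = 96; share = 0.8571.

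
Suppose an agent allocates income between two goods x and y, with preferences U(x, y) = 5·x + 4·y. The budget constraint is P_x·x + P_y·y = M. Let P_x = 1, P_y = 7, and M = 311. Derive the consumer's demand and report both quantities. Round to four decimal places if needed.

Linear utility — the consumer picks whichever good has higher MU/price: 5/1 = 5 vs 4/7 = 0.5714.
x gives more utility per dollar, so spend all income on x: x* = M/P_x, y* = 0.
Numerically: x* = 311, y* = 0.

x* = 311, y* = 0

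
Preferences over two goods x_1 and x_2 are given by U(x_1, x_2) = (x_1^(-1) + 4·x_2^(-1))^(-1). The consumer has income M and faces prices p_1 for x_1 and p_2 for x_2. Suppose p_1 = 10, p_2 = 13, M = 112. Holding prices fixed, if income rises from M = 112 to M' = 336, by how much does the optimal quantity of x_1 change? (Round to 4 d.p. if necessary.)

MRS = MU_x_1/MU_x_2 = (1/4)·(x_2/x_1)^(2). Set equal to p_1/p_2.
Hence x_2/x_1 = (4·p_1/p_2)^(1/(2)), i.e. raised to the 0.5 power.
With the ratio pinned down, the budget gives x_1* = M/(p_1 + p_2·(x_2/x_1)) and x_2* = (x_2/x_1)·x_1*.
Numerically x_2/x_1 = 1.754116, so x_1* = 112/(10 + 13·1.754116) = 3.4143.
At M' = 336: x_1* = 10.2428. Change: 10.2428 − 3.4143 = 6.8285.

Δx_1* = 6.8285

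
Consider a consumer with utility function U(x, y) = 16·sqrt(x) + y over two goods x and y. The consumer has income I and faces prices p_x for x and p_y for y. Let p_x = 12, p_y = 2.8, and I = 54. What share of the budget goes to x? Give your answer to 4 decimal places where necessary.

share on x = 0.7743

Utility is quasi-linear in y; the FOC for x is 8/√x = p_x/p_y.
Solve: √x = 8·p_y/p_x, so x*(p_x,p_y) = (8·p_y/p_x)², and y* = (I − p_x·x*)/p_y.
Plugging in: x* = (8·2.8/12)² = 3.4844, y* = 4.3524.
Expenditure on x: 12·3.4844 = 41.8133; share = 0.7743.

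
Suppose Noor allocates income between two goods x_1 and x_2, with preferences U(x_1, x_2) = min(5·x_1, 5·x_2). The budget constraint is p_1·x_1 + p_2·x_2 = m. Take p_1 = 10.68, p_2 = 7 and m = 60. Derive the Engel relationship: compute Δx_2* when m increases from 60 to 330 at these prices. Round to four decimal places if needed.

Leontief preferences: the optimum is at the kink where x_1/5 = x_2/5, i.e. x_2 = x_1.
Budget: p_1·x_1 + p_2·x_1 = m, so (5·p_1 + 5·p_2)·x_1 = 5·m.
Demand: x_1*(p_1,p_2,m) = 5·m/(5·p_1 + 5·p_2), x_2* = 5·m/(5·p_1 + 5·p_2).
Here 5·10.68 + 5·7 = 88.4, giving x_2* = 3.3937.
At m' = 330: x_2* = 18.6652. Change: 18.6652 − 3.3937 = 15.2715.

Δx_2* = 15.2715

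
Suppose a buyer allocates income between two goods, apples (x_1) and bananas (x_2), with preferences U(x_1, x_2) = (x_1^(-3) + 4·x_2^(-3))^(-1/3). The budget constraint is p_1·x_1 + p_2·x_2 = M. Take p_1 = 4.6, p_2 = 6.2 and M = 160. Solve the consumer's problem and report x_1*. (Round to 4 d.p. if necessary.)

From the CES first-order condition, (1/4)·(x_2/x_1)^(4) = p_1/p_2.
Hence x_2/x_1 = (4·p_1/p_2)^(1/(4)), i.e. raised to the 0.25 power.
Substitute x_2 = (x_2/x_1)·x_1 into the budget: x_1* = M/(p_1 + p_2·(x_2/x_1)).
Numerically x_2/x_1 = 1.312522, so x_1* = 160/(4.6 + 6.2·1.312522) = 12.5612.

x_1* = 12.5612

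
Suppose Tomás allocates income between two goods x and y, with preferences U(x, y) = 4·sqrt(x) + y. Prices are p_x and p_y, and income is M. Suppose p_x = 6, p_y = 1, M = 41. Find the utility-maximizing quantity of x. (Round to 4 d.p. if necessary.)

x* = 0.1111

MU_x = 2/√x, MU_y = 1. Tangency: 2/√x = p_x/p_y.
Thus x* = (2·p_y/p_x)² — independent of M — with the rest of income spent on y.
Plugging in: x* = (2·1/6)² = 0.1111.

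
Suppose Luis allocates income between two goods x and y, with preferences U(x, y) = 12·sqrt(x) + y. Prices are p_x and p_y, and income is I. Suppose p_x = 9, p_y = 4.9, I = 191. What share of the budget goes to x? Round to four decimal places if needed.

Utility is quasi-linear in y; the FOC for x is 6/√x = p_x/p_y.
Solve: √x = 6·p_y/p_x, so x*(p_x,p_y) = (6·p_y/p_x)², and y* = (I − p_x·x*)/p_y.
Plugging in: x* = (6·4.9/9)² = 10.6711, y* = 19.3796.
Expenditure on x: 9·10.6711 = 96.04; share = 0.5028.

share on x = 0.5028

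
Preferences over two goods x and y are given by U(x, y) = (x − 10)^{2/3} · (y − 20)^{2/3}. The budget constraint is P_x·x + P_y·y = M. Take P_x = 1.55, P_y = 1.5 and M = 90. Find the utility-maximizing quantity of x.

x* = 24.3548

Let x' = x−10, y' = y−20. MRS = y'/x' = P_x/P_y.
Substituting into the budget: x* = 10 + 0.5·(M − 10·P_x − 20·P_y)/P_x, and y* = 20 + 0.5·(…)/P_y.
Discretionary income = 90 − 10·1.55 − 20·1.5 = 44.5; x* = 10 + 0.5·44.5/1.55 = 24.3548.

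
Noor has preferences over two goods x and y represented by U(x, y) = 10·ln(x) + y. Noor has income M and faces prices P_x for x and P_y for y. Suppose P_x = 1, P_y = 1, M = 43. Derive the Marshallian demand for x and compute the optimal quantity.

MU_x = 10/x, MU_y = 1. Tangency: 10/x = P_x/P_y.
So x*(P_x,P_y) = 10·P_y/P_x, independent of income; and y* = (M − 10·P_y)/P_y.
At the given prices: x* = 10·1/1 = 10.

x* = 10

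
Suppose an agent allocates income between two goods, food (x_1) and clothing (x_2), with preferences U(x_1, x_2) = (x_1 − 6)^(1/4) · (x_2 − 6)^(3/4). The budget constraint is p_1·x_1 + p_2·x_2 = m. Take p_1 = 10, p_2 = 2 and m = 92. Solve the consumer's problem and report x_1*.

x_1* = 6.5

Discretionary income = 92 − 6·10 − 6·2 = 20; x_1* = 6 + 0.25·20/10 = 6.5.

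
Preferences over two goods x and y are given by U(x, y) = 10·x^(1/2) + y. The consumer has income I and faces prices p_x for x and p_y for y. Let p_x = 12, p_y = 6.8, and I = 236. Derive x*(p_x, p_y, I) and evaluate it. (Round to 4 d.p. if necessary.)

Utility is quasi-linear in y; the FOC for x is 5/√x = p_x/p_y.
Solve: √x = 5·p_y/p_x, so x*(p_x,p_y) = (5·p_y/p_x)², and y* = (I − p_x·x*)/p_y.
Plugging in: x* = (5·6.8/12)² = 8.0278.

x* = 8.0278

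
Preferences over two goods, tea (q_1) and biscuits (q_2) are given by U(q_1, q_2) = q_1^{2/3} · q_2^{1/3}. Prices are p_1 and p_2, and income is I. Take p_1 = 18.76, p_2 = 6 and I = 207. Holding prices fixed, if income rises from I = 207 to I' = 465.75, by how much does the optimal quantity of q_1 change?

MU_q_1/MU_q_2 = (2/3·q_2)/(1/3·q_1); tangency sets this equal to p_1/p_2.
Rearranging, p_2·q_2 = (1/2)·p_1·q_1. Substituting into the budget gives p_1·q_1·(1 + (1/2)) = I.
Demand: q_1*(p_1,p_2,I) = 2/3·I/p_1 and q_2* = 1/3·I/p_2.
At p_1=18.76, p_2=6, I=207: q_1* = 2/3·207/18.76 = 7.3561.
At I' = 465.75: q_1* = 16.5512. Change: 16.5512 − 7.3561 = 9.1951.

Δq_1* = 9.1951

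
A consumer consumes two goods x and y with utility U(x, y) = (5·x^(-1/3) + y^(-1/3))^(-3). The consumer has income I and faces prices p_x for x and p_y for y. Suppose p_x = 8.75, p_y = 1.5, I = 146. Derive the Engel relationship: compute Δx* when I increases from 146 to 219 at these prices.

Δx* = 6.9965

From the CES first-order condition, 5·(y/x)^(4/3) = p_x/p_y.
Solve for the ratio: y/x = [(1/5)·p_x/p_y]^(0.75).
With the ratio pinned down, the budget gives x* = I/(p_x + p_y·(y/x)) and y* = (y/x)·x*.
Numerically y/x = 1.122561, so x* = 146/(8.75 + 1.5·1.122561) = 13.9929.
At I' = 219: x* = 20.9894. Change: 20.9894 − 13.9929 = 6.9965.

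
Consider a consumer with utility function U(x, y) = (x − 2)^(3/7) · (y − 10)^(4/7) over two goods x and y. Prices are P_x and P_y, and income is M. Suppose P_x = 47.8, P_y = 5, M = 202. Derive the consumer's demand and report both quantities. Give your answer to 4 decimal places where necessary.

x* = 2.5057, y* = 16.4457

This is Cobb-Douglas in (x−2, y−10): tangency gives 3/7·P_y·(y−10) = 4/7·P_x·(x−2).
Substituting into the budget: x* = 2 + 3/7·(M − 2·P_x − 10·P_y)/P_x, and y* = 10 + 4/7·(…)/P_y.
Discretionary income = 202 − 2·47.8 − 10·5 = 56.4; x* = 2 + 3/7·56.4/47.8 = 2.5057; y* = 10 + 4/7·56.4/5 = 16.4457.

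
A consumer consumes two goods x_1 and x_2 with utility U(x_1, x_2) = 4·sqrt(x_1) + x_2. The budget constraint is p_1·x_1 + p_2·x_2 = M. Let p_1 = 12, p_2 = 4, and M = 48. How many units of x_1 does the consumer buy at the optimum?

x_1* = 0.4444

Solve: √x_1 = 2·p_2/p_1, so x_1*(p_1,p_2) = (2·p_2/p_1)², and x_2* = (M − p_1·x_1*)/p_2.
Plugging in: x_1* = (2·4/12)² = 0.4444.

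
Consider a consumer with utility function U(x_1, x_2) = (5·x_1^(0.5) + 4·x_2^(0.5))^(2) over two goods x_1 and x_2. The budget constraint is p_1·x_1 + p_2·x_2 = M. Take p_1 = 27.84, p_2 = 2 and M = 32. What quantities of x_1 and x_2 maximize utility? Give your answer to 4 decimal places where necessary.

From the CES first-order condition, (5/4)·(x_2/x_1)^(0.5) = p_1/p_2.
Hence x_2/x_1 = ((4/5)·p_1/p_2)^(1/(0.5)), i.e. raised to the 2 power.
With the ratio pinned down, the budget gives x_1* = M/(p_1 + p_2·(x_2/x_1)) and x_2* = (x_2/x_1)·x_1*.
Numerically x_2/x_1 = 124.010496, so x_1* = 32/(27.84 + 2·124.010496) = 0.116 and x_2* = 124.010496·0.116 = 14.3853.

x_1* = 0.116, x_2* = 14.3853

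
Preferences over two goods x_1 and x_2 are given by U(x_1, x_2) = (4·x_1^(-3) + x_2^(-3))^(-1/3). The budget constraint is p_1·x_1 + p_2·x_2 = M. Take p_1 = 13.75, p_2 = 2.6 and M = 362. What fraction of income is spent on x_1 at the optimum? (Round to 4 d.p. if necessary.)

share on x_1 = 0.8314

MU_x_1 ∝ 4·x_1^(-4), MU_x_2 ∝ x_2^(-4), so MRS = 4·(x_2/x_1)^(4) = p_1/p_2.
Solve for the ratio: x_2/x_1 = [(1/4)·p_1/p_2]^(0.25).
With the ratio pinned down, the budget gives x_1* = M/(p_1 + p_2·(x_2/x_1)) and x_2* = (x_2/x_1)·x_1*.
Numerically x_2/x_1 = 1.072303, so x_1* = 362/(13.75 + 2.6·1.072303) = 21.889 and x_2* = 1.072303·21.889 = 23.4716.
Expenditure on x_1: 13.75·21.889 = 300.9738; share = 0.8314.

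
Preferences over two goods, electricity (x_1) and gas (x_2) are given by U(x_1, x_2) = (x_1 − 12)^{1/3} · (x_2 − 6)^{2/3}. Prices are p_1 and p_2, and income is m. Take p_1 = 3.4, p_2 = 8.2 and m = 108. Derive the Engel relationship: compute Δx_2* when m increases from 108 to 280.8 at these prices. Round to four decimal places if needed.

Let x_1' = x_1−12, x_2' = x_2−6. MRS = (1/2)·x_2'/x_1' = p_1/p_2.
After buying the subsistence bundle (12, 6), a share 1/3 of the remaining income goes to x_1: x_1* = 12 + 1/3·(m − 12p_1 − 6p_2)/p_1.
Discretionary income = 108 − 12·3.4 − 6·8.2 = 18; x_2* = 6 + 2/3·18/8.2 = 7.4634.
At m' = 280.8: x_2* = 21.5122. Change: 21.5122 − 7.4634 = 14.0488.

Δx_2* = 14.0488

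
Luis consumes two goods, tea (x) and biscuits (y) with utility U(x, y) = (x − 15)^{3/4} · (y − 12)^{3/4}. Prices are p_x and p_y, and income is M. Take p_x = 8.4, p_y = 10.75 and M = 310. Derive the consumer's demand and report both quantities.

x* = 18.2738, y* = 14.5581

Let x' = x−15, y' = y−12. MRS = y'/x' = p_x/p_y.
Substituting into the budget: x* = 15 + 0.5·(M − 15·p_x − 12·p_y)/p_x, and y* = 12 + 0.5·(…)/p_y.
Discretionary income = 310 − 15·8.4 − 12·10.75 = 55; x* = 15 + 0.5·55/8.4 = 18.2738; y* = 12 + 0.5·55/10.75 = 14.5581.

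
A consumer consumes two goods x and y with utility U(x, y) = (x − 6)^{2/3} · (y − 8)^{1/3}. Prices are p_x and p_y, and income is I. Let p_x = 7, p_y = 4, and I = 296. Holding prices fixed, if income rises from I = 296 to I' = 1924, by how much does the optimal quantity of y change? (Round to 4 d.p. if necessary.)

After buying the subsistence bundle (6, 8), a share 2/3 of the remaining income goes to x: x* = 6 + 2/3·(I − 6p_x − 8p_y)/p_x.
Discretionary income = 296 − 6·7 − 8·4 = 222; y* = 8 + 1/3·222/4 = 26.5.
At I' = 1924: y* = 162.1667. Change: 162.1667 − 26.5 = 135.6667.

Δy* = 135.6667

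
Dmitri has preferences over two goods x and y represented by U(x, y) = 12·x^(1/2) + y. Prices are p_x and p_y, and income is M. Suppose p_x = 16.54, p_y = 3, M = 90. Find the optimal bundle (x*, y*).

Utility is quasi-linear in y; the FOC for x is 6/√x = p_x/p_y.
Thus x* = (6·p_y/p_x)² — independent of M — with the rest of income spent on y.
Plugging in: x* = (6·3/16.54)² = 1.1843, y* = 23.4704.

x* = 1.1843, y* = 23.4704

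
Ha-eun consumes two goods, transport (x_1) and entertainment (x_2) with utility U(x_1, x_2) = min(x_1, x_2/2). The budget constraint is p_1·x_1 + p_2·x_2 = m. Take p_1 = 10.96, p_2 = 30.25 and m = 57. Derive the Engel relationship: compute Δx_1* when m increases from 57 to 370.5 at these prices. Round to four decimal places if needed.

With perfect complements, no substitution: consume in ratio x_1:x_2 = 1:2.
Budget: p_1·x_1 + p_2·2·x_1 = m, so (p_1 + 2·p_2)·x_1 = m.
Demand: x_1*(p_1,p_2,m) = m/(p_1 + 2·p_2), x_2* = 2·m/(p_1 + 2·p_2).
Here 10.96 + 2·30.25 = 71.46, giving x_1* = 0.7976.
At m' = 370.5: x_1* = 5.1847. Change: 5.1847 − 0.7976 = 4.3871.

Δx_1* = 4.3871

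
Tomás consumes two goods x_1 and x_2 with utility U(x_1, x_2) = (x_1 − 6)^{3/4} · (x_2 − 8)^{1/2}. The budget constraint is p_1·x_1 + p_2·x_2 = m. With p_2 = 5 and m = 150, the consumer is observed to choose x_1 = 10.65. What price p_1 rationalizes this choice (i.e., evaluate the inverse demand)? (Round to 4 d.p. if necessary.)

MRS = (3/2)·(x_2−8)/(x_1−6). Tangency with p_1/p_2 gives x_2−8 = (2/3)·(p_1/p_2)·(x_1−6).
After buying the subsistence bundle (6, 8), a share 0.6 of the remaining income goes to x_1: x_1* = 6 + 0.6·(m − 6p_1 − 8p_2)/p_1.
Set x_1* = 10.65 in the demand function and solve for p_1: p_1 = 8.

p_1 = 8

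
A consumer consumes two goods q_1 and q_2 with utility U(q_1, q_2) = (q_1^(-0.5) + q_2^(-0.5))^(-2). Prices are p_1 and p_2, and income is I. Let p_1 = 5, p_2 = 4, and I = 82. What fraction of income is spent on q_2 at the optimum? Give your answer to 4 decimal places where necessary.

share on q_2 = 0.4814

MU_q_1 ∝ q_1^(-1.5), MU_q_2 ∝ q_2^(-1.5), so MRS = (q_2/q_1)^(1.5) = p_1/p_2.
Solve for the ratio: q_2/q_1 = [p_1/p_2]^(2/3).
With the ratio pinned down, the budget gives q_1* = I/(p_1 + p_2·(q_2/q_1)) and q_2* = (q_2/q_1)·q_1*.
Numerically q_2/q_1 = 1.160397, so q_1* = 82/(5 + 4·1.160397) = 8.5048 and q_2* = 1.160397·8.5048 = 9.869.
Expenditure on q_2: 4·9.869 = 39.4759; share = 0.4814.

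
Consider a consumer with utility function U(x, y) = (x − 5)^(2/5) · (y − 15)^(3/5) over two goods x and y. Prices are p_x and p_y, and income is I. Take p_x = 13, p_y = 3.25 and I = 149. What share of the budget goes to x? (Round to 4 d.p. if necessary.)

share on x = 0.5309

Substituting into the budget: x* = 5 + 0.4·(I − 5·p_x − 15·p_y)/p_x, and y* = 15 + 0.6·(…)/p_y.
Discretionary income = 149 − 5·13 − 15·3.25 = 35.25; x* = 5 + 0.4·35.25/13 = 6.0846; y* = 15 + 0.6·35.25/3.25 = 21.5077.
Expenditure on x: 13·6.0846 = 79.1; share = 0.5309.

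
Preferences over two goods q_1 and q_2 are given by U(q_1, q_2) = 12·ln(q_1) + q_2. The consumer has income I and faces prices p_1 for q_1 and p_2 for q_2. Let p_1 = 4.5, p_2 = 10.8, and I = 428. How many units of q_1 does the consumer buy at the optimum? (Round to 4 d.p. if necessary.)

So q_1*(p_1,p_2) = 12·p_2/p_1, independent of income; and q_2* = (I − 12·p_2)/p_2.
At the given prices: q_1* = 12·10.8/4.5 = 28.8.

q_1* = 28.8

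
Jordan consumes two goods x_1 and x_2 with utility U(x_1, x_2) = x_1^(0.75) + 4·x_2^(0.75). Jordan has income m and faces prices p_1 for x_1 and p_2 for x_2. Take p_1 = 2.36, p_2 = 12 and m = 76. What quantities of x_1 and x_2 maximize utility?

x_1* = 10.9264, x_2* = 4.1845

MU_x_1 ∝ x_1^(-0.25), MU_x_2 ∝ 4·x_2^(-0.25), so MRS = (1/4)·(x_2/x_1)^(0.25) = p_1/p_2.
Solve for the ratio: x_2/x_1 = [4·p_1/p_2]^(4).
With the ratio pinned down, the budget gives x_1* = m/(p_1 + p_2·(x_2/x_1)) and x_2* = (x_2/x_1)·x_1*.
Numerically x_2/x_1 = 0.382968, so x_1* = 76/(2.36 + 12·0.382968) = 10.9264 and x_2* = 0.382968·10.9264 = 4.1845.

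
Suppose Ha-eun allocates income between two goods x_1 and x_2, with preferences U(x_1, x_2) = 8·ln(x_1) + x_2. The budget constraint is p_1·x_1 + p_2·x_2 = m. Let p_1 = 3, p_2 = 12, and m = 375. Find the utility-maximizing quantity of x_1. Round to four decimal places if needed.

x_1* = 32

Set MRS = p_1/p_2: (8/x_1)/1 = p_1/p_2.
So x_1*(p_1,p_2) = 8·p_2/p_1, independent of income; and x_2* = (m − 8·p_2)/p_2.
At the given prices: x_1* = 8·12/3 = 32.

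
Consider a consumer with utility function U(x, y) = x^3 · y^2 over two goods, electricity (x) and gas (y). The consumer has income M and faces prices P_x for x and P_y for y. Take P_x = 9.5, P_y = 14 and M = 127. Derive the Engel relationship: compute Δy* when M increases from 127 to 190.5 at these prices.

Δy* = 1.8143

MU_x/MU_y = (3·y)/(2·x); tangency sets this equal to P_x/P_y.
So 3·P_y·y = 2·P_x·x; combined with the budget, a share 0.6 of income goes to x.
Demand: x*(P_x,P_y,M) = 0.6·M/P_x and y* = 0.4·M/P_y.
At P_x=9.5, P_y=14, M=127: y* = 0.4·127/14 = 3.6286.
At M' = 190.5: y* = 5.4429. Change: 5.4429 − 3.6286 = 1.8143.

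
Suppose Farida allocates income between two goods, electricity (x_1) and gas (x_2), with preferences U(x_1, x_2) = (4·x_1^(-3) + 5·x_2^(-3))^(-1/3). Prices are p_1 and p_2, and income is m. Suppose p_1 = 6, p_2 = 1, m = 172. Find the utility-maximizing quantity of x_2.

MU_x_1 ∝ 4·x_1^(-4), MU_x_2 ∝ 5·x_2^(-4), so MRS = (4/5)·(x_2/x_1)^(4) = p_1/p_2.
Solve for the ratio: x_2/x_1 = [(5/4)·p_1/p_2]^(0.25).
With the ratio pinned down, the budget gives x_1* = m/(p_1 + p_2·(x_2/x_1)) and x_2* = (x_2/x_1)·x_1*.
Numerically x_2/x_1 = 1.654875, so x_1* = 172/(6 + 1·1.654875) = 22.4693 and x_2* = 1.654875·22.4693 = 37.184.

x_2* = 37.184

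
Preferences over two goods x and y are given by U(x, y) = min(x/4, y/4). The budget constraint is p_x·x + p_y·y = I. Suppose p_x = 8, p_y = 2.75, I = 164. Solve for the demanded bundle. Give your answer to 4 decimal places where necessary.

x* = 15.2558, y* = 15.2558

Demand: x*(p_x,p_y,I) = 4·I/(4·p_x + 4·p_y), y* = 4·I/(4·p_x + 4·p_y).
Here 4·8 + 4·2.75 = 43, giving x* = 15.2558 and y* = 15.2558.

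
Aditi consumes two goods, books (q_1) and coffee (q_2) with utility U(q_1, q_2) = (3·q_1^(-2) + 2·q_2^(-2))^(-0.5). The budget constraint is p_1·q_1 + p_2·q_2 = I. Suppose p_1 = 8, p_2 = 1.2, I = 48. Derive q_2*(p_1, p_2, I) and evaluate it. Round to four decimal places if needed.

MU_q_1 ∝ 3·q_1^(-3), MU_q_2 ∝ 2·q_2^(-3), so MRS = (3/2)·(q_2/q_1)^(3) = p_1/p_2.
Solve for the ratio: q_2/q_1 = [(2/3)·p_1/p_2]^(1/3).
With the ratio pinned down, the budget gives q_1* = I/(p_1 + p_2·(q_2/q_1)) and q_2* = (q_2/q_1)·q_1*.
Numerically q_2/q_1 = 1.644141, so q_1* = 48/(8 + 1.2·1.644141) = 4.813 and q_2* = 1.644141·4.813 = 7.9133.

q_2* = 7.9133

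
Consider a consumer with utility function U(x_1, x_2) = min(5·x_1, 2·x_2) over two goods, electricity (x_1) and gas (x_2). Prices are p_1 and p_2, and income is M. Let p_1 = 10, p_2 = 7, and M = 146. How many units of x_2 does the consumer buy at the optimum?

x_2* = 13.2727

With perfect complements, no substitution: consume in ratio x_1:x_2 = 2:5.
Budget: p_1·x_1 + p_2·(5/2)·x_1 = M, so (2·p_1 + 5·p_2)·x_1 = 2·M.
Demand: x_1*(p_1,p_2,M) = 2·M/(2·p_1 + 5·p_2), x_2* = 5·M/(2·p_1 + 5·p_2).
Here 2·10 + 5·7 = 55, giving x_2* = 13.2727.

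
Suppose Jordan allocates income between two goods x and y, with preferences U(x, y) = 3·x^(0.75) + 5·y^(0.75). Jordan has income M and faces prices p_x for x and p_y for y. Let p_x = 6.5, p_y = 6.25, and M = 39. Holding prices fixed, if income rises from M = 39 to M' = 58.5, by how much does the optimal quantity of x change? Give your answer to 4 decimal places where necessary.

MRS = MU_x/MU_y = (3/5)·(y/x)^(0.25). Set equal to p_x/p_y.
Solve for the ratio: y/x = [(5/3)·p_x/p_y]^(4).
With the ratio pinned down, the budget gives x* = M/(p_x + p_y·(y/x)) and y* = (y/x)·x*.
Numerically y/x = 9.026686, so x* = 39/(6.5 + 6.25·9.026686) = 0.6199.
At M' = 58.5: x* = 0.9298. Change: 0.9298 − 0.6199 = 0.3099.

Δx* = 0.3099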